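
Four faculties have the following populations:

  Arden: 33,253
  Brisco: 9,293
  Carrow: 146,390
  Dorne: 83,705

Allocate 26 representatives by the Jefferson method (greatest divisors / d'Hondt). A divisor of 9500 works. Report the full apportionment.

Arden 3; Brisco 0; Carrow 15; Dorne 8

With modified divisor 9500: modified quotas Arden 3.500, Brisco 0.978, Carrow 15.409, Dorne 8.811.
Rounding down: Arden 3, Brisco 0, Carrow 15, Dorne 8 (total 26).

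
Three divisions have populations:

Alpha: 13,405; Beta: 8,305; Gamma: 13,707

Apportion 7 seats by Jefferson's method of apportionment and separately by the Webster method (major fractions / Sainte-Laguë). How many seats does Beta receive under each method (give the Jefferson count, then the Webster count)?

Jefferson: Alpha 3, Beta 1, Gamma 3.
Webster: Alpha 2, Beta 2, Gamma 3.
Beta gets 1 under Jefferson and 2 under Webster.

1 and 2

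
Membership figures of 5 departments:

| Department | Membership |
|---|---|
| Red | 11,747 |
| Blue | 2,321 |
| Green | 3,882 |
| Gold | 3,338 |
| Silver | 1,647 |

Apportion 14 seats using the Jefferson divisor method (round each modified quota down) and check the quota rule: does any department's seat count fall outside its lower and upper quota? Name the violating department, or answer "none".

Standard quotas: Red 7.171, Blue 1.417, Green 2.370, Gold 2.038, Silver 1.005.
Jefferson allocation: Red 8, Blue 1, Green 2, Gold 2, Silver 1.
Every allocation lies between the lower and upper quota.

none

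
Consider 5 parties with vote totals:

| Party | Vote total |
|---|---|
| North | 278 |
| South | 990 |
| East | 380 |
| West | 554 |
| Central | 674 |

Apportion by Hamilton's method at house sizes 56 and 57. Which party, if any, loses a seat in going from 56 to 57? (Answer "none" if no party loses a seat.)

North

At 56 seats: North 6, South 19, East 7, West 11, Central 13.
At 57 seats: North 5, South 20, East 8, West 11, Central 13.
North drops from 6 to 5.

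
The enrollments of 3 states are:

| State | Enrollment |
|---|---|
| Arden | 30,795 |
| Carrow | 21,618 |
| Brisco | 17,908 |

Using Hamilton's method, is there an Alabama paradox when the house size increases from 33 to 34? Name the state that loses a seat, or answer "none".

At 33 seats: Arden 15, Carrow 10, Brisco 8.
At 34 seats: Arden 15, Carrow 10, Brisco 9.
No state's allocation decreased.

none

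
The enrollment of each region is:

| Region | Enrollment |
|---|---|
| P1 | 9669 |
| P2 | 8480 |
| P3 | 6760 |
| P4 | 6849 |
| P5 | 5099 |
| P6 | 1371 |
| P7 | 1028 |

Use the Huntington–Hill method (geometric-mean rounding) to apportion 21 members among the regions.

P1 5, P2 4, P3 3, P4 4, P5 3, P6 1, P7 1

With divisor 1964: modified quotas P1 4.923, P2 4.318, P3 3.442, P4 3.487, P5 2.596, P6 0.698, P7 0.523.
Geometric-mean thresholds: P1 √(4·5)=4.472, P2 √(4·5)=4.472, P3 √(3·4)=3.464, P4 √(3·4)=3.464, P5 √(2·3)=2.449, P6 (min 1), P7 (min 1).
Each quota rounded against its threshold gives P1 5, P2 4, P3 3, P4 4, P5 3, P6 1, P7 1 (total 21).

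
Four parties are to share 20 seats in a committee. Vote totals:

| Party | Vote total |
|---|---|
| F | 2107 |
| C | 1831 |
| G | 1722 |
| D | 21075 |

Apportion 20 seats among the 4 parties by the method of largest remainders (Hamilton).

F=2, C=1, G=1, D=16

The standard divisor is 26735/20 ≈ 1336.75.
Standard quotas: F 1.5762, C 1.3697, G 1.2882, D 15.7659.
Lower quotas: F 1, C 1, G 1, D 15 (sum 18, leaving 2 seats).
Remainders in descending order: D 0.7659, F 0.5762, C 0.3697, G 0.2882.
Largest remainders: D, F receive the extra seats.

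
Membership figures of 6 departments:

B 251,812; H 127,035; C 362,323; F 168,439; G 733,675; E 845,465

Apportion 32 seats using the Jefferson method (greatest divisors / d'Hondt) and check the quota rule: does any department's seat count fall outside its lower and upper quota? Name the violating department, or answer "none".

Standard quotas: B 3.238, H 1.633, C 4.659, F 2.166, G 9.433, E 10.871.
Jefferson allocation: B 3, H 1, C 5, F 2, G 10, E 11.
Every allocation lies between the lower and upper quota.

none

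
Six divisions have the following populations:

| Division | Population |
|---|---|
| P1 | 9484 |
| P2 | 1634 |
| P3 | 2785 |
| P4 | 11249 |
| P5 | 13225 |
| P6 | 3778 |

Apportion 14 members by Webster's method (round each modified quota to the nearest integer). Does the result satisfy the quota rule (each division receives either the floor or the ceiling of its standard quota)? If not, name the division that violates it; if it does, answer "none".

none

Standard quotas: P1 3.150, P2 0.543, P3 0.925, P4 3.736, P5 4.392, P6 1.255.
Webster allocation: P1 3, P2 1, P3 1, P4 4, P5 4, P6 1.
Every allocation lies between the lower and upper quota.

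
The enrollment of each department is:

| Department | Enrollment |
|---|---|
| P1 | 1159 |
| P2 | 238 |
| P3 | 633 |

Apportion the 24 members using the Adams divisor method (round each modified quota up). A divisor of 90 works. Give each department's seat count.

With modified divisor 90: modified quotas P1 12.878, P2 2.644, P3 7.033.
Rounding up: P1 13, P2 3, P3 8 (total 24).

P1: 13; P2: 3; P3: 8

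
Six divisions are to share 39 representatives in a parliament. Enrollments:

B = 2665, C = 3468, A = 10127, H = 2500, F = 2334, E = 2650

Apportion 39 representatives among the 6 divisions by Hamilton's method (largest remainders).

B=4, C=6, A=17, H=4, F=4, E=4

The standard divisor is 23744/39 ≈ 608.821.
Standard quotas: B 4.3773, C 5.6963, A 16.6338, H 4.1063, F 3.8336, E 4.3527.
Lower quotas: B 4, C 5, A 16, H 4, F 3, E 4 (sum 36, leaving 3 seats).
Remainders in descending order: F 0.8336, C 0.6963, A 0.6338, B 0.3773, E 0.3527, H 0.1063.
The surplus seats go to F, C, A.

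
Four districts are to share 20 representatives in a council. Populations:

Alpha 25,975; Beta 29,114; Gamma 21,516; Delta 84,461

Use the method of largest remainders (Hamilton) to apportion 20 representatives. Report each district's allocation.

Alpha: 3, Beta: 4, Gamma: 3, Delta: 10

Standard divisor: 161066 ÷ 20 ≈ 8053.3.
Standard quotas: Alpha 3.2254, Beta 3.6152, Gamma 2.6717, Delta 10.4878.
Lower quotas: Alpha 3, Beta 3, Gamma 2, Delta 10 (sum 18, leaving 2 seats).
Remainders in descending order: Gamma 0.6717, Beta 0.6152, Delta 0.4878, Alpha 0.2254.
The surplus seats go to Gamma, Beta.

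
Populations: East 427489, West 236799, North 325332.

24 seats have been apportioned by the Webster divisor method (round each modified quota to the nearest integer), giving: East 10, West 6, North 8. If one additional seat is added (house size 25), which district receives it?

East

Priority for the next seat is population ÷ (current seats + 0.5).
Priorities: East 40713.238, West 36430.615, North 38274.353.
Highest priority: East.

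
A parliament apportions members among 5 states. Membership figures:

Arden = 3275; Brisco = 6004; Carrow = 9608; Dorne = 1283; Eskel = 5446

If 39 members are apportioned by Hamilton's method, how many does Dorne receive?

2

Total 25616; standard divisor 25616/39 ≈ 656.821.
Standard quotas: Arden 4.9861, Brisco 9.1410, Carrow 14.6280, Dorne 1.9533, Eskel 8.2915.
Lower quotas: Arden 4, Brisco 9, Carrow 14, Dorne 1, Eskel 8 (sum 36, leaving 3 seats).
Remainders in descending order: Arden 0.9861, Dorne 0.9533, Carrow 0.6280, Eskel 0.2915, Brisco 0.1410.
The surplus seats go to Arden, Dorne, Carrow.
Dorne receives 2.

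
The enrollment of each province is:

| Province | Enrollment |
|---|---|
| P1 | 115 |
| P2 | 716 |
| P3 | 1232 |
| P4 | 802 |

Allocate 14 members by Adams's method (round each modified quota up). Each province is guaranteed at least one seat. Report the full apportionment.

P1: 1, P2: 3, P3: 6, P4: 4

Standard divisor 2865/14 ≈ 204.643; standard quotas: P1 0.562, P2 3.499, P3 6.020, P4 3.919.
Rounding up gives 1, 4, 7, 4 = 16 seats, so the divisor must be adjusted.
With modified divisor 243: modified quotas P1 0.473, P2 2.947, P3 5.070, P4 3.300.
Rounding up: P1 1, P2 3, P3 6, P4 4 (total 14).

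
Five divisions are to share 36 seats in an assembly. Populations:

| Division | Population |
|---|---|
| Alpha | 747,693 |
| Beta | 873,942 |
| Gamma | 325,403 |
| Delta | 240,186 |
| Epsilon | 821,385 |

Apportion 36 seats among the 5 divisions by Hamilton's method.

Alpha 9, Beta 10, Gamma 4, Delta 3, Epsilon 10

Standard divisor: 3008609 ÷ 36 ≈ 83572.472.
Standard quotas: Alpha 8.9466, Beta 10.4573, Gamma 3.8937, Delta 2.8740, Epsilon 9.8284.
Lower quotas: Alpha 8, Beta 10, Gamma 3, Delta 2, Epsilon 9 (sum 32, leaving 4 seats).
Remainders in descending order: Alpha 0.9466, Gamma 0.8937, Delta 0.8740, Epsilon 0.8284, Beta 0.4573.
Largest remainders: Alpha, Gamma, Delta, Epsilon receive the extra seats.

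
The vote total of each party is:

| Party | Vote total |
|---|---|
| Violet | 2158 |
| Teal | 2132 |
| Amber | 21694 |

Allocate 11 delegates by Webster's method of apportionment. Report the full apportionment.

Violet: 1, Teal: 1, Amber: 9

Standard divisor 25984/11 ≈ 2362.182; standard quotas: Violet 0.914, Teal 0.903, Amber 9.184.
Rounding to the nearest integer gives Violet 1, Teal 1, Amber 9 — total 11, matching the house size, so no adjustment is needed.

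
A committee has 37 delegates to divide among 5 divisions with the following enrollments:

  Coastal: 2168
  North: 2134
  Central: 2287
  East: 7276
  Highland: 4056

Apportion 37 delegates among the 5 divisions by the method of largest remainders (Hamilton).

Coastal=5, North=4, Central=5, East=15, Highland=8

Standard divisor: 17921 ÷ 37 ≈ 484.351.
Standard quotas: Coastal 4.4761, North 4.4059, Central 4.7218, East 15.0222, Highland 8.3741.
Lower quotas: Coastal 4, North 4, Central 4, East 15, Highland 8 (sum 35, leaving 2 seats).
Remainders in descending order: Central 0.7218, Coastal 0.4761, North 0.4059, Highland 0.3741, East 0.0222.
The surplus seats go to Central, Coastal.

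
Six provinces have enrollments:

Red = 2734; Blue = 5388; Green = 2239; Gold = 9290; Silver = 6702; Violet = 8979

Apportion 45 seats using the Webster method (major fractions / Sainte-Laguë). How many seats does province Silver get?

Standard divisor 35332/45 ≈ 785.156; standard quotas: Red 3.482, Blue 6.862, Green 2.852, Gold 11.832, Silver 8.536, Violet 11.436.
Rounding to the nearest integer gives Red 3, Blue 7, Green 3, Gold 12, Silver 9, Violet 11 — total 45, matching the house size, so no adjustment is needed.
Silver receives 9.

9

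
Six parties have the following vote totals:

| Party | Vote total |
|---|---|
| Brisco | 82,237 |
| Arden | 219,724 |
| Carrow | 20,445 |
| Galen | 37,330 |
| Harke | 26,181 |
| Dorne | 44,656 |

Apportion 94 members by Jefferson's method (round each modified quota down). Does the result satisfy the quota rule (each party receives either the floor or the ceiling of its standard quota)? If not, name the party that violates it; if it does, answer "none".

Standard quotas: Brisco 17.953, Arden 47.969, Carrow 4.463, Galen 8.150, Harke 5.716, Dorne 9.749.
Jefferson allocation: Brisco 18, Arden 49, Carrow 4, Galen 8, Harke 5, Dorne 10.
Arden has quota 47.969 (lower 47, upper 48) but receives 49 — outside the quota interval.

Arden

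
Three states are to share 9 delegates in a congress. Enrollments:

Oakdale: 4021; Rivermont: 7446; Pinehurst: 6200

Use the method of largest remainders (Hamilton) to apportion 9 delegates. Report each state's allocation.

Oakdale=2; Rivermont=4; Pinehurst=3

The standard divisor is 17667/9 = 1963.
Standard quotas: Oakdale 2.0484, Rivermont 3.7932, Pinehurst 3.1584.
Lower quotas: Oakdale 2, Rivermont 3, Pinehurst 3 (sum 8, leaving 1 seat).
Remainders in descending order: Rivermont 0.7932, Pinehurst 0.1584, Oakdale 0.0484.
Largest remainder: Rivermont receives the extra seat.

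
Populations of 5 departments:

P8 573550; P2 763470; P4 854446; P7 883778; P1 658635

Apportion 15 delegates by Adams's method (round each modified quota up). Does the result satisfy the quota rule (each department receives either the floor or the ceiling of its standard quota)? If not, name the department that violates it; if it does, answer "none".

none

Standard quotas: P8 2.304, P2 3.067, P4 3.433, P7 3.550, P1 2.646.
Adams allocation: P8 2, P2 3, P4 3, P7 4, P1 3.
Every allocation lies between the lower and upper quota.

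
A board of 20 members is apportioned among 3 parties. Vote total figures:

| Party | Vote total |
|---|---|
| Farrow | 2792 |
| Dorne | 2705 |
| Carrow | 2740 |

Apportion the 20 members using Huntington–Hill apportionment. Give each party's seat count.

Farrow 7, Dorne 6, Carrow 7

With divisor 420: modified quotas Farrow 6.648, Dorne 6.440, Carrow 6.524.
Geometric-mean thresholds: Farrow √(6·7)=6.481, Dorne √(6·7)=6.481, Carrow √(6·7)=6.481.
Each quota rounded against its threshold gives Farrow 7, Dorne 6, Carrow 7 (total 20).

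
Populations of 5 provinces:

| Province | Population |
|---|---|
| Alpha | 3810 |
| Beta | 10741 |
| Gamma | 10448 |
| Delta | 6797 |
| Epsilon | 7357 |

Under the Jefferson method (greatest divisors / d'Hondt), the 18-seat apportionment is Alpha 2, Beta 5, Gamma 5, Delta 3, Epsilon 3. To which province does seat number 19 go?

Priority for the next seat is population ÷ (current seats + 1).
Priorities: Alpha 1270.000, Beta 1790.167, Gamma 1741.333, Delta 1699.250, Epsilon 1839.250.
Highest priority: Epsilon.

Epsilon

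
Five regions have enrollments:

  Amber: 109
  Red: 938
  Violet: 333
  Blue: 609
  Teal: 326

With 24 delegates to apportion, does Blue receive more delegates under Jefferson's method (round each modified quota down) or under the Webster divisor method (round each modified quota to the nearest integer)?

Jefferson

Jefferson: Amber 1, Red 10, Violet 3, Blue 7, Teal 3.
Webster: Amber 1, Red 10, Violet 4, Blue 6, Teal 3.
Blue gets 7 under Jefferson and 6 under Webster.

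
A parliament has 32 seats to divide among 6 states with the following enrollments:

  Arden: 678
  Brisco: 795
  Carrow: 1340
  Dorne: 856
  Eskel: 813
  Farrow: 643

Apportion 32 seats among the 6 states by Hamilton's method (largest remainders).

Standard divisor: 5125 ÷ 32 ≈ 160.156.
Standard quotas: Arden 4.233, Brisco 4.964, Carrow 8.367, Dorne 5.345, Eskel 5.076, Farrow 4.015.
Lower quotas: Arden 4, Brisco 4, Carrow 8, Dorne 5, Eskel 5, Farrow 4 (sum 30, leaving 2 seats).
Remainders in descending order: Brisco 0.964, Carrow 0.367, Dorne 0.345, Arden 0.233, Eskel 0.076, Farrow 0.015.
The surplus seats go to Brisco, Carrow.

Arden=4, Brisco=5, Carrow=9, Dorne=5, Eskel=5, Farrow=4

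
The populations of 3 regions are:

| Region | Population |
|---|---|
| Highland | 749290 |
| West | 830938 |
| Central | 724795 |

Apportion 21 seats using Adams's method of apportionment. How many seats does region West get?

Standard divisor 2305023/21 ≈ 109763; standard quotas: Highland 6.826, West 7.570, Central 6.603.
Rounding up gives 7, 8, 7 = 22 seats, so the divisor must be adjusted.
With modified divisor 119800: modified quotas Highland 6.255, West 6.936, Central 6.050.
Rounding up: Highland 7, West 7, Central 7 (total 21).
West receives 7.

7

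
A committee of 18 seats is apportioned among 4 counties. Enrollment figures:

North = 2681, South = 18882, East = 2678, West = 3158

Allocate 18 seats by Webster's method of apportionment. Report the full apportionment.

Standard divisor 27399/18 ≈ 1522.167; standard quotas: North 1.761, South 12.405, East 1.759, West 2.075.
Rounding to the nearest integer gives North 2, South 12, East 2, West 2 — total 18, matching the house size, so no adjustment is needed.

North 2, South 12, East 2, West 2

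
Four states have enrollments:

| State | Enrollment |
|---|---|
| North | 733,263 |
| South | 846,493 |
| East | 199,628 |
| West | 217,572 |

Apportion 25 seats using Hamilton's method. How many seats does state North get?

9

Standard divisor: 1996956 ÷ 25 ≈ 79878.24.
Standard quotas: North 9.1798, South 10.5973, East 2.4992, West 2.7238.
Lower quotas: North 9, South 10, East 2, West 2 (sum 23, leaving 2 seats).
Remainders in descending order: West 0.7238, South 0.5973, East 0.4992, North 0.1798.
Largest remainders: West, South receive the extra seats.
North receives 9.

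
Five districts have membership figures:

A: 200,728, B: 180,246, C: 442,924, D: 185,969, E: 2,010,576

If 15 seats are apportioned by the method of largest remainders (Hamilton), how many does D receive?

Total 3020443; standard divisor 3020443/15 ≈ 201362.867.
Standard quotas: A 0.9968, B 0.8951, C 2.1996, D 0.9236, E 9.9848.
Lower quotas: A 0, B 0, C 2, D 0, E 9 (sum 11, leaving 4 seats).
Remainders in descending order: A 0.9968, E 0.9848, D 0.9236, B 0.8951, C 0.1996.
The surplus seats go to A, E, D, B.
D receives 1.

1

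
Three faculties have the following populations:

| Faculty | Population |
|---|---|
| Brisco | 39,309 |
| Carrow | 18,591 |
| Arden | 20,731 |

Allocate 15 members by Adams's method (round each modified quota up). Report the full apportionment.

Standard divisor 78631/15 ≈ 5242.067; standard quotas: Brisco 7.499, Carrow 3.547, Arden 3.955.
Rounding up gives 8, 4, 4 = 16 seats, so the divisor must be adjusted.
With modified divisor 5900: modified quotas Brisco 6.663, Carrow 3.151, Arden 3.514.
Rounding up: Brisco 7, Carrow 4, Arden 4 (total 15).

Brisco: 7, Carrow: 4, Arden: 4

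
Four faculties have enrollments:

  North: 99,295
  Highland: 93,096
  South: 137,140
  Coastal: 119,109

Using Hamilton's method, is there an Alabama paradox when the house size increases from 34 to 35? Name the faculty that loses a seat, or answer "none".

none

At 34 seats: North 8, Highland 7, South 10, Coastal 9.
At 35 seats: North 8, Highland 7, South 11, Coastal 9.
No faculty's allocation decreased.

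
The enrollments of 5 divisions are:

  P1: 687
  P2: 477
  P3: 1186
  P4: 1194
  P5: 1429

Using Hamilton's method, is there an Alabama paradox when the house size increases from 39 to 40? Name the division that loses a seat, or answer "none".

At 39 seats: P1 6, P2 4, P3 9, P4 9, P5 11.
At 40 seats: P1 5, P2 4, P3 10, P4 10, P5 11.
P1 drops from 6 to 5.

P1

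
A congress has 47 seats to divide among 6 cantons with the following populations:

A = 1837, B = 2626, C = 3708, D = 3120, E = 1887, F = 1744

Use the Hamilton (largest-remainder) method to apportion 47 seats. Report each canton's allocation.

The standard divisor is 14922/47 ≈ 317.489.
Standard quotas: A 5.786, B 8.271, C 11.679, D 9.827, E 5.944, F 5.493.
Lower quotas: A 5, B 8, C 11, D 9, E 5, F 5 (sum 43, leaving 4 seats).
Remainders in descending order: E 0.944, D 0.827, A 0.786, C 0.679, F 0.493, B 0.271.
The surplus seats go to E, D, A, C.

A 6, B 8, C 12, D 10, E 6, F 5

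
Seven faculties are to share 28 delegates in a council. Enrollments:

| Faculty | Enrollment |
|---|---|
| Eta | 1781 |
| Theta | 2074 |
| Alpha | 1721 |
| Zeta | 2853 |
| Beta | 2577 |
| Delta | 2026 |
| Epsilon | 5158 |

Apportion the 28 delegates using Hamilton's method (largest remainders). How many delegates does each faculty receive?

The standard divisor is 18190/28 ≈ 649.643.
Standard quotas: Eta 2.7415, Theta 3.1925, Alpha 2.6491, Zeta 4.3916, Beta 3.9668, Delta 3.1186, Epsilon 7.9397.
Lower quotas: Eta 2, Theta 3, Alpha 2, Zeta 4, Beta 3, Delta 3, Epsilon 7 (sum 24, leaving 4 seats).
Remainders in descending order: Beta 0.9668, Epsilon 0.9397, Eta 0.7415, Alpha 0.6491, Zeta 0.3916, Theta 0.1925, Delta 0.1186.
Largest remainders: Beta, Epsilon, Eta, Alpha receive the extra seats.

Eta 3, Theta 3, Alpha 3, Zeta 4, Beta 4, Delta 3, Epsilon 8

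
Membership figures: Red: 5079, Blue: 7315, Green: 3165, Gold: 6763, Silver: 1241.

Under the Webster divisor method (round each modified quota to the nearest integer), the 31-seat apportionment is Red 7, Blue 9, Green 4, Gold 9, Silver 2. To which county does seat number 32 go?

Blue

Priority for the next seat is population ÷ (current seats + 0.5).
Priorities: Red 677.200, Blue 770.000, Green 703.333, Gold 711.895, Silver 496.400.
Highest priority: Blue.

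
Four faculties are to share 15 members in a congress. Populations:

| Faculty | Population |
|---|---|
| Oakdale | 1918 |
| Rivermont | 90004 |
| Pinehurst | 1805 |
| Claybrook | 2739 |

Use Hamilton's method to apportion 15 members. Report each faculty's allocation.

Oakdale=0; Rivermont=14; Pinehurst=0; Claybrook=1

Standard divisor: 96466 ÷ 15 ≈ 6431.067.
Standard quotas: Oakdale 0.2982, Rivermont 13.9952, Pinehurst 0.2807, Claybrook 0.4259.
Lower quotas: Oakdale 0, Rivermont 13, Pinehurst 0, Claybrook 0 (sum 13, leaving 2 seats).
Remainders in descending order: Rivermont 0.9952, Claybrook 0.4259, Oakdale 0.2982, Pinehurst 0.2807.
The surplus seats go to Rivermont, Claybrook.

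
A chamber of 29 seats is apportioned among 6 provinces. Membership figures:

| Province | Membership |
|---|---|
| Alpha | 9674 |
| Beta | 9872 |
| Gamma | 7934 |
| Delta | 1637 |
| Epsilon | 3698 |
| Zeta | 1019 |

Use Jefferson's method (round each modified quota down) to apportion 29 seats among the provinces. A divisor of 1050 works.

Alpha 9; Beta 9; Gamma 7; Delta 1; Epsilon 3; Zeta 0

With modified divisor 1050: modified quotas Alpha 9.213, Beta 9.402, Gamma 7.556, Delta 1.559, Epsilon 3.522, Zeta 0.970.
Rounding down: Alpha 9, Beta 9, Gamma 7, Delta 1, Epsilon 3, Zeta 0 (total 29).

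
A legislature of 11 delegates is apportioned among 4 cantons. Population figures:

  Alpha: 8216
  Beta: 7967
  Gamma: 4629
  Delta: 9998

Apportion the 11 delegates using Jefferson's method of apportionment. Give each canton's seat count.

Alpha: 3, Beta: 3, Gamma: 1, Delta: 4

Standard divisor 30810/11 ≈ 2800.909; standard quotas: Alpha 2.933, Beta 2.844, Gamma 1.653, Delta 3.570.
Rounding down gives 2, 2, 1, 3 = 8 seats, so the divisor must be adjusted.
With modified divisor 2400: modified quotas Alpha 3.423, Beta 3.320, Gamma 1.929, Delta 4.166.
Rounding down: Alpha 3, Beta 3, Gamma 1, Delta 4 (total 11).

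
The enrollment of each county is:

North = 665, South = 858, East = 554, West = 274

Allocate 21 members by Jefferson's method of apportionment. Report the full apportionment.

Standard divisor 2351/21 ≈ 111.952; standard quotas: North 5.940, South 7.664, East 4.949, West 2.447.
Rounding down gives 5, 7, 4, 2 = 18 seats, so the divisor must be adjusted.
With modified divisor 100: modified quotas North 6.650, South 8.580, East 5.540, West 2.740.
Rounding down: North 6, South 8, East 5, West 2 (total 21).

North: 6, South: 8, East: 5, West: 2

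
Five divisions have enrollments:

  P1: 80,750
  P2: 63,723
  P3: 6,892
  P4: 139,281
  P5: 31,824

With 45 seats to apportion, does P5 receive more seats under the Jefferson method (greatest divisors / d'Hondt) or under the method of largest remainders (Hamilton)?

Jefferson: P1 11, P2 9, P3 1, P4 20, P5 4.
Hamilton: P1 11, P2 9, P3 1, P4 19, P5 5.
P5 gets 4 under Jefferson and 5 under Hamilton.

Hamilton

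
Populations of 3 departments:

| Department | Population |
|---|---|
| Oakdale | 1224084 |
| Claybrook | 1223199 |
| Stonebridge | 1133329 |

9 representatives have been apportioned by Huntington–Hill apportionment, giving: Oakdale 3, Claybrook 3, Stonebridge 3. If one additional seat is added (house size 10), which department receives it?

Priority for the next seat is population ÷ (√(s·(s+1))).
Priorities: Oakdale 353362.613, Claybrook 353107.136, Stonebridge 327163.902.
Highest priority: Oakdale.

Oakdale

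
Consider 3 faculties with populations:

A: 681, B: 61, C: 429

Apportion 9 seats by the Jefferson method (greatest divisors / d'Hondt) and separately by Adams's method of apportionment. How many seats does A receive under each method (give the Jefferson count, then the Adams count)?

Jefferson: A 6, B 0, C 3.
Adams: A 5, B 1, C 3.
A gets 6 under Jefferson and 5 under Adams.

6 and 5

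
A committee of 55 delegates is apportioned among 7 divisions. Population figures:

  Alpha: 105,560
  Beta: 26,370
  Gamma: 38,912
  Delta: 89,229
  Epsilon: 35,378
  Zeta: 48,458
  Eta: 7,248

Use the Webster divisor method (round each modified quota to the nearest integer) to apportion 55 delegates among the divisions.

Alpha: 16; Beta: 4; Gamma: 6; Delta: 14; Epsilon: 6; Zeta: 8; Eta: 1

Standard divisor 351155/55 ≈ 6384.636; standard quotas: Alpha 16.533, Beta 4.130, Gamma 6.095, Delta 13.976, Epsilon 5.541, Zeta 7.590, Eta 1.135.
Rounding to the nearest integer gives 17, 4, 6, 14, 6, 8, 1 = 56 seats, so the divisor must be adjusted.
With modified divisor 6408.01: modified quotas Alpha 16.473, Beta 4.115, Gamma 6.072, Delta 13.925, Epsilon 5.521, Zeta 7.562, Eta 1.131.
Rounding to the nearest integer: Alpha 16, Beta 4, Gamma 6, Delta 14, Epsilon 6, Zeta 8, Eta 1 (total 55).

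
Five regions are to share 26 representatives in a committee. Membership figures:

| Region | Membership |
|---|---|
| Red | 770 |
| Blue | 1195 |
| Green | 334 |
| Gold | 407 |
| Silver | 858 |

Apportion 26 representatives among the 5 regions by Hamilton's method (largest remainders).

Red 6; Blue 9; Green 2; Gold 3; Silver 6

Total 3564; standard divisor 3564/26 ≈ 137.077.
Standard quotas: Red 5.617, Blue 8.718, Green 2.437, Gold 2.969, Silver 6.259.
Lower quotas: Red 5, Blue 8, Green 2, Gold 2, Silver 6 (sum 23, leaving 3 seats).
Remainders in descending order: Gold 0.969, Blue 0.718, Red 0.617, Green 0.437, Silver 0.259.
The surplus seats go to Gold, Blue, Red.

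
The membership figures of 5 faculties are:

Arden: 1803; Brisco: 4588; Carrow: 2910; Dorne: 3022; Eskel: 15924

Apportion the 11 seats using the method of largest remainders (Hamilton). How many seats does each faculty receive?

Arden 1, Brisco 2, Carrow 1, Dorne 1, Eskel 6

Standard divisor: 28247 ÷ 11 ≈ 2567.909.
Standard quotas: Arden 0.7021, Brisco 1.7867, Carrow 1.1332, Dorne 1.1768, Eskel 6.2012.
Lower quotas: Arden 0, Brisco 1, Carrow 1, Dorne 1, Eskel 6 (sum 9, leaving 2 seats).
Remainders in descending order: Brisco 0.7867, Arden 0.7021, Eskel 0.2012, Dorne 0.1768, Carrow 0.1332.
Largest remainders: Brisco, Arden receive the extra seats.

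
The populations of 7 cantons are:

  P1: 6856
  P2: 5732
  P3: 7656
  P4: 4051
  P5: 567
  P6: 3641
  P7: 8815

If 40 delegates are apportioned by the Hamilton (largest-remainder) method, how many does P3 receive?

8

The standard divisor is 37318/40 ≈ 932.95.
Standard quotas: P1 7.3487, P2 6.1440, P3 8.2062, P4 4.3421, P5 0.6077, P6 3.9027, P7 9.4485.
Lower quotas: P1 7, P2 6, P3 8, P4 4, P5 0, P6 3, P7 9 (sum 37, leaving 3 seats).
Remainders in descending order: P6 0.9027, P5 0.6077, P7 0.4485, P1 0.3487, P4 0.3421, P3 0.2062, P2 0.1440.
The surplus seats go to P6, P5, P7.
P3 receives 8.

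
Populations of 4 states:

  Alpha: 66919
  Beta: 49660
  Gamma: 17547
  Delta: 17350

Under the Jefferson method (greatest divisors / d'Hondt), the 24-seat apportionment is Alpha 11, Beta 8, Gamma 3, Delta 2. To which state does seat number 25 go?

Delta

Priority for the next seat is population ÷ (current seats + 1).
Priorities: Alpha 5576.583, Beta 5517.778, Gamma 4386.750, Delta 5783.333.
Highest priority: Delta.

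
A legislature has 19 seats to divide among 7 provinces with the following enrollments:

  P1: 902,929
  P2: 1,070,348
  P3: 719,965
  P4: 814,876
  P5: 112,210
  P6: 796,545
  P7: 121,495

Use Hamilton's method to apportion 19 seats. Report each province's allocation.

Standard divisor: 4538368 ÷ 19 ≈ 238861.474.
Standard quotas: P1 3.7801, P2 4.4810, P3 3.0142, P4 3.4115, P5 0.4698, P6 3.3348, P7 0.5086.
Lower quotas: P1 3, P2 4, P3 3, P4 3, P5 0, P6 3, P7 0 (sum 16, leaving 3 seats).
Remainders in descending order: P1 0.7801, P7 0.5086, P2 0.4810, P5 0.4698, P4 0.4115, P6 0.3348, P3 0.0142.
The surplus seats go to P1, P7, P2.

P1 4, P2 5, P3 3, P4 3, P5 0, P6 3, P7 1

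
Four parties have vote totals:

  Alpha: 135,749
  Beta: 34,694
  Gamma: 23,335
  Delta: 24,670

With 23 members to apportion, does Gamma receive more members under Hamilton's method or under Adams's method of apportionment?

Hamilton: Alpha 14, Beta 4, Gamma 2, Delta 3.
Adams: Alpha 13, Beta 4, Gamma 3, Delta 3.
Gamma gets 2 under Hamilton and 3 under Adams.

Adams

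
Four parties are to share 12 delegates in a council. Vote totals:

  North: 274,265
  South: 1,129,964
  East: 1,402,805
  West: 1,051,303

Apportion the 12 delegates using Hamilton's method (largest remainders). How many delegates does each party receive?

Total 3858337; standard divisor 3858337/12 ≈ 321528.083.
Standard quotas: North 0.8530, South 3.5144, East 4.3629, West 3.2697.
Lower quotas: North 0, South 3, East 4, West 3 (sum 10, leaving 2 seats).
Remainders in descending order: North 0.8530, South 0.5144, East 0.3629, West 0.2697.
Largest remainders: North, South receive the extra seats.

North=1; South=4; East=4; West=3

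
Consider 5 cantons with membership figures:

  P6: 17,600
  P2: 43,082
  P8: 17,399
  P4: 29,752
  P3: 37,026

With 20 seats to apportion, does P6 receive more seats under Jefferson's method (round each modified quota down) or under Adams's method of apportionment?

Jefferson: P6 2, P2 6, P8 2, P4 4, P3 6.
Adams: P6 3, P2 5, P8 3, P4 4, P3 5.
P6 gets 2 under Jefferson and 3 under Adams.

Adams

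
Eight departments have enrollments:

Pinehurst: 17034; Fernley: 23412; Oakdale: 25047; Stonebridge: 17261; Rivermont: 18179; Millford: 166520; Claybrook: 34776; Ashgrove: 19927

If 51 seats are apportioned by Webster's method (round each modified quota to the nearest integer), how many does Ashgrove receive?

3

Standard divisor 322156/51 ≈ 6316.784; standard quotas: Pinehurst 2.697, Fernley 3.706, Oakdale 3.965, Stonebridge 2.733, Rivermont 2.878, Millford 26.362, Claybrook 5.505, Ashgrove 3.155.
Rounding to the nearest integer gives 3, 4, 4, 3, 3, 26, 6, 3 = 52 seats, so the divisor must be adjusted.
With modified divisor 6400: modified quotas Pinehurst 2.662, Fernley 3.658, Oakdale 3.914, Stonebridge 2.697, Rivermont 2.840, Millford 26.019, Claybrook 5.434, Ashgrove 3.114.
Rounding to the nearest integer: Pinehurst 3, Fernley 4, Oakdale 4, Stonebridge 3, Rivermont 3, Millford 26, Claybrook 5, Ashgrove 3 (total 51).
Ashgrove receives 3.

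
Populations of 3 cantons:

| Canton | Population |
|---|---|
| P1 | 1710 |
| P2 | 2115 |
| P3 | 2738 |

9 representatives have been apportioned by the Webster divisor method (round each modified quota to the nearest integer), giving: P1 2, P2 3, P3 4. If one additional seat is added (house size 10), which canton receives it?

Priority for the next seat is population ÷ (current seats + 0.5).
Priorities: P1 684.000, P2 604.286, P3 608.444.
Highest priority: P1.

P1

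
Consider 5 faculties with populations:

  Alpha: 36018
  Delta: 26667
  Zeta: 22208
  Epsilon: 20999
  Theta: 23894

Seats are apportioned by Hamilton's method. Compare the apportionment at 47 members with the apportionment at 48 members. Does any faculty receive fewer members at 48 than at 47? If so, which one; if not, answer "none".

none

At 47 seats: Alpha 13, Delta 10, Zeta 8, Epsilon 7, Theta 9.
At 48 seats: Alpha 13, Delta 10, Zeta 8, Epsilon 8, Theta 9.
No faculty's allocation decreased.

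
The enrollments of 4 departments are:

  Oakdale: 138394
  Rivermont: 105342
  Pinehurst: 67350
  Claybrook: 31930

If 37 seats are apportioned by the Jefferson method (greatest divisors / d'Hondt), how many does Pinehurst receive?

Standard divisor 343016/37 ≈ 9270.703; standard quotas: Oakdale 14.928, Rivermont 11.363, Pinehurst 7.265, Claybrook 3.444.
Rounding down gives 14, 11, 7, 3 = 35 seats, so the divisor must be adjusted.
With modified divisor 8700: modified quotas Oakdale 15.907, Rivermont 12.108, Pinehurst 7.741, Claybrook 3.670.
Rounding down: Oakdale 15, Rivermont 12, Pinehurst 7, Claybrook 3 (total 37).
Pinehurst receives 7.

7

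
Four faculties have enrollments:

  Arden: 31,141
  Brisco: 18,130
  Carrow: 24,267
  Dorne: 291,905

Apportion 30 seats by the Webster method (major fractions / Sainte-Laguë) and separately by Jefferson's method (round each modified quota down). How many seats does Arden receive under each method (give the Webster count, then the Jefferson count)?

3 and 2

Webster: Arden 3, Brisco 1, Carrow 2, Dorne 24.
Jefferson: Arden 2, Brisco 1, Carrow 2, Dorne 25.
Arden gets 3 under Webster and 2 under Jefferson.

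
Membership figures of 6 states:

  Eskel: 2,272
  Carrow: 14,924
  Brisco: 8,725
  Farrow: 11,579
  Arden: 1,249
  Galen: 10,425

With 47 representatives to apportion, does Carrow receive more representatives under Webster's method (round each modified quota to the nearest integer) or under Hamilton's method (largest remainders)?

Webster

Webster: Eskel 2, Carrow 15, Brisco 8, Farrow 11, Arden 1, Galen 10.
Hamilton: Eskel 2, Carrow 14, Brisco 9, Farrow 11, Arden 1, Galen 10.
Carrow gets 15 under Webster and 14 under Hamilton.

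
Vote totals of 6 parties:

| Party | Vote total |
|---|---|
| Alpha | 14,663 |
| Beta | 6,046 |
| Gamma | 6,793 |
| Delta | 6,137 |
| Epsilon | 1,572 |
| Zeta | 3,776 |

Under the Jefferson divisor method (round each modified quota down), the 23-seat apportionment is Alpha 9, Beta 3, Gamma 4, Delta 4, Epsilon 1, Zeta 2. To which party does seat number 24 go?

Priority for the next seat is population ÷ (current seats + 1).
Priorities: Alpha 1466.300, Beta 1511.500, Gamma 1358.600, Delta 1227.400, Epsilon 786.000, Zeta 1258.667.
Highest priority: Beta.

Beta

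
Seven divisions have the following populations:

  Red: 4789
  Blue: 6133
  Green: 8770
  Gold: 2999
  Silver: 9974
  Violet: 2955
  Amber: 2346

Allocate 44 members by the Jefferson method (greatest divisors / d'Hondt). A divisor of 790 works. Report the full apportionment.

With modified divisor 790: modified quotas Red 6.062, Blue 7.763, Green 11.101, Gold 3.796, Silver 12.625, Violet 3.741, Amber 2.970.
Rounding down: Red 6, Blue 7, Green 11, Gold 3, Silver 12, Violet 3, Amber 2 (total 44).

Red 6; Blue 7; Green 11; Gold 3; Silver 12; Violet 3; Amber 2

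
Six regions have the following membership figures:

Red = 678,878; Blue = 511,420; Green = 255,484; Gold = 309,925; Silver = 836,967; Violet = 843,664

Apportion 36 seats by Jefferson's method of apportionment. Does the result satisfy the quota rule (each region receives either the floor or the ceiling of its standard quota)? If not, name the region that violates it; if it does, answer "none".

Standard quotas: Red 7.112, Blue 5.358, Green 2.677, Gold 3.247, Silver 8.768, Violet 8.838.
Jefferson allocation: Red 7, Blue 6, Green 2, Gold 3, Silver 9, Violet 9.
Every allocation lies between the lower and upper quota.

none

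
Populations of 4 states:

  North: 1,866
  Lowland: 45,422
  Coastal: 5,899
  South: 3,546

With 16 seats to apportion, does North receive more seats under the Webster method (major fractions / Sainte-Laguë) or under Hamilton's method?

Webster: North 1, Lowland 12, Coastal 2, South 1.
Hamilton: North 0, Lowland 13, Coastal 2, South 1.
North gets 1 under Webster and 0 under Hamilton.

Webster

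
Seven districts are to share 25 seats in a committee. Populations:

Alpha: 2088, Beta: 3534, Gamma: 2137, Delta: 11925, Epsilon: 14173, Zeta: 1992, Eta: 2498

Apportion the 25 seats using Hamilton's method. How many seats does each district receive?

Alpha=1, Beta=2, Gamma=2, Delta=8, Epsilon=9, Zeta=1, Eta=2

Standard divisor: 38347 ÷ 25 ≈ 1533.88.
Standard quotas: Alpha 1.3613, Beta 2.3040, Gamma 1.3932, Delta 7.7744, Epsilon 9.2400, Zeta 1.2987, Eta 1.6285.
Lower quotas: Alpha 1, Beta 2, Gamma 1, Delta 7, Epsilon 9, Zeta 1, Eta 1 (sum 22, leaving 3 seats).
Remainders in descending order: Delta 0.7744, Eta 0.6285, Gamma 0.3932, Alpha 0.3613, Beta 0.3040, Zeta 0.2987, Epsilon 0.2400.
Largest remainders: Delta, Eta, Gamma receive the extra seats.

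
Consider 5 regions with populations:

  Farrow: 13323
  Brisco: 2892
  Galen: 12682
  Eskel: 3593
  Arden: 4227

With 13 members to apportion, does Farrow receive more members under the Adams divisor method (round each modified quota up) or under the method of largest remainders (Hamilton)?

Hamilton

Adams: Farrow 4, Brisco 1, Galen 4, Eskel 2, Arden 2.
Hamilton: Farrow 5, Brisco 1, Galen 4, Eskel 1, Arden 2.
Farrow gets 4 under Adams and 5 under Hamilton.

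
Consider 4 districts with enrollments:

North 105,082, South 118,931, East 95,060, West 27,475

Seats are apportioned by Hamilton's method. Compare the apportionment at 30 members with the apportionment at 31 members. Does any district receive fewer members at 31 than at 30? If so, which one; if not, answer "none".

At 30 seats: North 9, South 10, East 8, West 3.
At 31 seats: North 9, South 11, East 9, West 2.
West drops from 3 to 2.

West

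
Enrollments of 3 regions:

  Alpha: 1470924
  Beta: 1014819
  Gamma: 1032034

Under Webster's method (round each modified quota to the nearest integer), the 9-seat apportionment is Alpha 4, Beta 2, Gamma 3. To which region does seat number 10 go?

Beta

Priority for the next seat is population ÷ (current seats + 0.5).
Priorities: Alpha 326872.000, Beta 405927.600, Gamma 294866.857.
Highest priority: Beta.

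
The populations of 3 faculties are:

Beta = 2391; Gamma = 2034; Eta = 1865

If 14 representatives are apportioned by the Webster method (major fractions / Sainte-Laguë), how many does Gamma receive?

Standard divisor 6290/14 ≈ 449.286; standard quotas: Beta 5.322, Gamma 4.527, Eta 4.151.
Rounding to the nearest integer gives Beta 5, Gamma 5, Eta 4 — total 14, matching the house size, so no adjustment is needed.
Gamma receives 5.

5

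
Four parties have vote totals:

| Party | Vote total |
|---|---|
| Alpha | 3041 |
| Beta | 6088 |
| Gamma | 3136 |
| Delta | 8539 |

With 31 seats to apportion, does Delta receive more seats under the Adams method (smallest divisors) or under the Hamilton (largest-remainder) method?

Hamilton

Adams: Alpha 5, Beta 9, Gamma 5, Delta 12.
Hamilton: Alpha 4, Beta 9, Gamma 5, Delta 13.
Delta gets 12 under Adams and 13 under Hamilton.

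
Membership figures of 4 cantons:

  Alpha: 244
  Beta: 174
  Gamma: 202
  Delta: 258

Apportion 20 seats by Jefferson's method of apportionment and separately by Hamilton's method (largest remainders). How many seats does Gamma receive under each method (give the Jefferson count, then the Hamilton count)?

Jefferson: Alpha 6, Beta 4, Gamma 4, Delta 6.
Hamilton: Alpha 5, Beta 4, Gamma 5, Delta 6.
Gamma gets 4 under Jefferson and 5 under Hamilton.

4 and 5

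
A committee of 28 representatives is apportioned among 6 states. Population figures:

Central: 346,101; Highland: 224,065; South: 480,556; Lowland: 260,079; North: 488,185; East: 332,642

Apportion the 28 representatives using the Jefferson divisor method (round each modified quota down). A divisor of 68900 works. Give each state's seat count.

Central 5, Highland 3, South 6, Lowland 3, North 7, East 4

With modified divisor 68900: modified quotas Central 5.023, Highland 3.252, South 6.975, Lowland 3.775, North 7.085, East 4.828.
Rounding down: Central 5, Highland 3, South 6, Lowland 3, North 7, East 4 (total 28).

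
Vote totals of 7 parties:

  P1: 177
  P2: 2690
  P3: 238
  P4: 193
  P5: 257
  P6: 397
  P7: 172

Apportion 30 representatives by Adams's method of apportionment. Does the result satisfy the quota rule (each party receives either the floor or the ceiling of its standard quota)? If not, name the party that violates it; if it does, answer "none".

Standard quotas: P1 1.288, P2 19.568, P3 1.731, P4 1.404, P5 1.870, P6 2.888, P7 1.251.
Adams allocation: P1 2, P2 17, P3 2, P4 2, P5 2, P6 3, P7 2.
P2 has quota 19.568 (lower 19, upper 20) but receives 17 — outside the quota interval.

P2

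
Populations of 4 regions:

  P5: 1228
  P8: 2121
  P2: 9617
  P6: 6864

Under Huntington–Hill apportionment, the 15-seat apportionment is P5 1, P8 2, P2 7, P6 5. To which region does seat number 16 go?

Priority for the next seat is population ÷ (√(s·(s+1))).
Priorities: P5 868.327, P8 865.895, P2 1285.126, P6 1253.189.
Highest priority: P2.

P2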